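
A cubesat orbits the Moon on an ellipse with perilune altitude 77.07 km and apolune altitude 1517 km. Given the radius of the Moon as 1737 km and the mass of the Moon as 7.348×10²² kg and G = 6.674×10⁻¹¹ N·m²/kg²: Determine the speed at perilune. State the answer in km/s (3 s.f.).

v ≈ 1.86 km/s

μ = GM = 6.674×10⁻¹¹ × 7.348×10²² = 4.904×10¹² m³/s².
r_p = 1737 + 77.07 = 1814.1 km = 1.8141×10⁶ m.
r_a = 1737 + 1517 = 3254.0 km = 3.2540×10⁶ m.
Semi-major axis a = (r_p + r_a)/2 = 2534.0 km = 2.534×10⁶ m.
Vis-viva: v² = μ(2/r − 1/a) = 4.904×10¹² × (1.102×10⁻⁶ − 3.946×10⁻⁷) = 3.471×10⁶ m²/s².
v = 1863 m/s = 1.863 km/s.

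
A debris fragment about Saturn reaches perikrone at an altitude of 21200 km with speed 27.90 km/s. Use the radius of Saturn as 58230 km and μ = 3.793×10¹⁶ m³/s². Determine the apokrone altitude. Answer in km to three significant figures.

r_p = 58230 + 21200 = 79430 km = 7.943×10⁷ m.
Specific energy ε = v²/2 − μ/r = -8.832×10⁷ J/kg, so a = −μ/(2ε) = 2.147×10⁸ m.
The apsides satisfy r_p + r_a = 2a, so the apokrone radius is 2a − r_p = 3.500×10⁸ m = 3.5002×10⁵ km.
Apokrone altitude = 3.5002×10⁵ − 58230 = 2.9179×10⁵ km.

apokrone altitude ≈ 2.92×10⁵ km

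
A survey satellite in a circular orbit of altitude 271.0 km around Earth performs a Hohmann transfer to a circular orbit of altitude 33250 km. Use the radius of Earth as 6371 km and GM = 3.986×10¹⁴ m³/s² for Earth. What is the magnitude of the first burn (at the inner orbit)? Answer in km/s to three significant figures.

Δv ≈ 2.39 km/s

r₁ = 6371 + 271.0 = 6642.0 km = 6.6420×10⁶ m.
r₂ = 6371 + 33250 = 39621 km = 3.9621×10⁷ m.
Transfer ellipse a_t = (r₁ + r₂)/2 = 2.313×10⁷ m.
At r₁: circular v_c1 = √(μ/r₁) = 7747 m/s; transfer-perigee v_p = √[μ(2/r₁ − 1/a_t)] = 10140 m/s.
Δv₁ = v_p − v_c1 = 2392 m/s.
= 2.392 km/s.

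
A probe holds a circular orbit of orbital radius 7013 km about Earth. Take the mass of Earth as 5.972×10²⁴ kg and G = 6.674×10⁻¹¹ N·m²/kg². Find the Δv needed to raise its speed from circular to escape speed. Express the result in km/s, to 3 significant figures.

μ = GM = 6.674×10⁻¹¹ × 5.972×10²⁴ = 3.986×10¹⁴ m³/s².
r = 7013 km = 7.013×10⁶ m.
Circular speed v_c = √(μ/r) = 7539 m/s.
Escape speed v_esc = √(2μ/r) = √2 × v_c = 10660 m/s.
Δv = v_esc − v_c = 3123 m/s = 3.123 km/s.

Δv ≈ 3.12 km/s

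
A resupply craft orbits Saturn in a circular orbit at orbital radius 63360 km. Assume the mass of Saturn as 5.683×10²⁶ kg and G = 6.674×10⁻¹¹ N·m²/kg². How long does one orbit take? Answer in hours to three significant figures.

μ = GM = 6.674×10⁻¹¹ × 5.683×10²⁶ = 3.793×10¹⁶ m³/s².
r = 63360 km = 6.336×10⁷ m.
Kepler's third law: T = 2π√(r³/μ) = 2π√((6.336×10⁷)³ / 3.793×10¹⁶).
r³/μ = 6.706×10⁶ s², so T = 2π × 2.590×10³ = 1.627×10⁴ s.
Converting: 1.627×10⁴ s ÷ 3600 = 4.520 hours.

T ≈ 4.52 hours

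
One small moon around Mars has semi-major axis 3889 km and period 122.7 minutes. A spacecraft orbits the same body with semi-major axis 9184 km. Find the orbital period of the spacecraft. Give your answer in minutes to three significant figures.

Kepler's third law: T² ∝ a³, so T₂ = T₁ (a₂/a₁)^(3/2).
a₂/a₁ = 2.362, (a₂/a₁)^(3/2) = 3.629.
T₂ = 122.7 × 3.629 = 445.3 minutes.

T₂ ≈ 445 minutes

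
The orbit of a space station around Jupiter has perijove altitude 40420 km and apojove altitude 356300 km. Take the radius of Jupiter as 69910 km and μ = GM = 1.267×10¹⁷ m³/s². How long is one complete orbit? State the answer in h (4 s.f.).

T ≈ 21.55 h

r_p = 69910 + 40420 = 110330 km = 1.1033×10⁸ m.
r_a = 69910 + 356300 = 426210 km = 4.2621×10⁸ m.
Semi-major axis a = (r_p + r_a)/2 = (1.1033×10⁵ + 4.2621×10⁵)/2 = 2.6827×10⁵ km = 2.683×10⁸ m.
By Kepler's third law T = 2π√(a³/μ) = 2π × 1.234×10⁴ = 7.756×10⁴ s.
= 21.55 h.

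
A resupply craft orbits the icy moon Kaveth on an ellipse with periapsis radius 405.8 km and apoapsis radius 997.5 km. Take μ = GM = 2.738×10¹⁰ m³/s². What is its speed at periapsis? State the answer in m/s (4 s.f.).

v ≈ 309.7 m/s

Semi-major axis a = (r_p + r_a)/2 = 701.65 km = 7.016×10⁵ m.
Vis-viva: v² = μ(2/r − 1/a) = 2.738×10¹⁰ × (4.929×10⁻⁶ − 1.425×10⁻⁶) = 9.592×10⁴ m²/s².
v = 309.7 m/s.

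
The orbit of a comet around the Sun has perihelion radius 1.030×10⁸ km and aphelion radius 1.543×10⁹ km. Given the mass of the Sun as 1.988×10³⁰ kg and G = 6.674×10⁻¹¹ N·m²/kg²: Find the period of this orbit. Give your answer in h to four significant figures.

T ≈ 113100 h

μ = GM = 6.674×10⁻¹¹ × 1.988×10³⁰ = 1.327×10²⁰ m³/s².
Semi-major axis a = (r_p + r_a)/2 = (1.0300×10⁸ + 1.5430×10⁹)/2 = 8.2300×10⁸ km = 8.230×10¹¹ m.
By Kepler's third law T = 2π√(a³/μ) = 2π × 6.482×10⁷ = 4.073×10⁸ s.
= 1.131×10⁵ h.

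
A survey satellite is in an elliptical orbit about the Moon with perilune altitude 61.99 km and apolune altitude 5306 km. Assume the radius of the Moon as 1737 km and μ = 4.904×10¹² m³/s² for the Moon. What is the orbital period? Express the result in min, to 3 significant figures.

T ≈ 440 min

r_p = 1737 + 61.99 = 1799.0 km = 1.7990×10⁶ m.
r_a = 1737 + 5306 = 7043.0 km = 7.0430×10⁶ m.
Semi-major axis a = (r_p + r_a)/2 = (1799.0 + 7043.0)/2 = 4421.0 km = 4.421×10⁶ m.
By Kepler's third law T = 2π√(a³/μ) = 2π × 4.198×10³ = 2.637×10⁴ s.
= 439.6 min.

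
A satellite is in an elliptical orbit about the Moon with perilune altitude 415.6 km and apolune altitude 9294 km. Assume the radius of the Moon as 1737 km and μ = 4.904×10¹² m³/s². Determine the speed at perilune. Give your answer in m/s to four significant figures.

r_p = 1737 + 415.6 = 2152.6 km = 2.1526×10⁶ m.
r_a = 1737 + 9294 = 11031 km = 1.1031×10⁷ m.
Semi-major axis a = (r_p + r_a)/2 = 6591.8 km = 6.592×10⁶ m.
Vis-viva: v² = μ(2/r − 1/a) = 4.904×10¹² × (9.291×10⁻⁷ − 1.517×10⁻⁷) = 3.812×10⁶ m²/s².
v = 1953 m/s.

v ≈ 1953 m/s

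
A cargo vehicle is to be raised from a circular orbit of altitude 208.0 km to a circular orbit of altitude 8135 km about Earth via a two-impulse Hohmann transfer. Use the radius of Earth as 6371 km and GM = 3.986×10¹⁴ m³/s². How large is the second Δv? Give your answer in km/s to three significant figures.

Δv ≈ 1.10 km/s

r₁ = 6371 + 208.0 = 6579.0 km = 6.5790×10⁶ m.
r₂ = 6371 + 8135 = 14506 km = 1.4506×10⁷ m.
Transfer ellipse a_t = (r₁ + r₂)/2 = 1.054×10⁷ m.
At r₁: circular v_c1 = √(μ/r₁) = 7784 m/s; transfer-perigee v_p = √[μ(2/r₁ − 1/a_t)] = 9130 m/s.
At r₂: circular v_c2 = √(μ/r₂) = 5242 m/s; transfer-apogee v_a = √[μ(2/r₂ − 1/a_t)] = 4141 m/s.
Δv₂ = v_c2 − v_a = 1101 m/s.
= 1.101 km/s.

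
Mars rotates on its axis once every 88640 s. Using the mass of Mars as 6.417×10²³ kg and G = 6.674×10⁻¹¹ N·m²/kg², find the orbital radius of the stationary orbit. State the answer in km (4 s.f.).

μ = GM = 6.674×10⁻¹¹ × 6.417×10²³ = 4.283×10¹³ m³/s².
A synchronous orbit has period T, so by Kepler's third law a = (μT²/4π²)^(1/3).
μT²/4π² = 4.283×10¹³ × (8.864×10⁴)² / 39.48 = 8.524×10²¹ m³.
a = 2.043×10⁷ m = 20427 km.

r_sync ≈ 20430 km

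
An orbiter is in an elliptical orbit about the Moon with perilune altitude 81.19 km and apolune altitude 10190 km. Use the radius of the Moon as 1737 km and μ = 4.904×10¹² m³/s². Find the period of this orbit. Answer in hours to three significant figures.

r_p = 1737 + 81.19 = 1818.2 km = 1.8182×10⁶ m.
r_a = 1737 + 10190 = 11927 km = 1.1927×10⁷ m.
Semi-major axis a = (r_p + r_a)/2 = (1818.2 + 11927)/2 = 6872.6 km = 6.873×10⁶ m.
By Kepler's third law T = 2π√(a³/μ) = 2π × 8.136×10³ = 5.112×10⁴ s.
= 14.20 hours.

T ≈ 14.2 hours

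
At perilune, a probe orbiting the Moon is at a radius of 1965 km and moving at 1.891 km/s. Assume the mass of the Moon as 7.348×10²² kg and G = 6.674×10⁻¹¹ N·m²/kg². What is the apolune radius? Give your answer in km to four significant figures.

apolune radius ≈ 4964 km

μ = GM = 6.674×10⁻¹¹ × 7.348×10²² = 4.904×10¹² m³/s².
r_p = 1.965×10⁶ m.
Specific energy ε = v²/2 − μ/r = -7.078×10⁵ J/kg, so a = −μ/(2ε) = 3.464×10⁶ m.
The apsides satisfy r_p + r_a = 2a, so the apolune radius is 2a − r_p = 4.964×10⁶ m = 4964.0 km.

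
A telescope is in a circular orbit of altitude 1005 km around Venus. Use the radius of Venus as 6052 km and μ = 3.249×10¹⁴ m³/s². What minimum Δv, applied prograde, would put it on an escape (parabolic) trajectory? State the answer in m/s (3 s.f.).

Δv ≈ 2810 m/s

r = 6052 + 1005 = 7057.0 km = 7.0570×10⁶ m.
Circular speed v_c = √(μ/r) = 6785 m/s.
Escape speed v_esc = √(2μ/r) = √2 × v_c = 9596 m/s.
Δv = v_esc − v_c = 2811 m/s.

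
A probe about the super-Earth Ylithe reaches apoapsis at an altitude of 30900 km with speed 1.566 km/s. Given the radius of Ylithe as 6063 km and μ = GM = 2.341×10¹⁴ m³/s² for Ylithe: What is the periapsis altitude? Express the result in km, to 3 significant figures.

r_a = 6063 + 30900 = 36963 km = 3.696×10⁷ m.
Specific energy ε = v²/2 − μ/r = -5.107×10⁶ J/kg, so a = −μ/(2ε) = 2.292×10⁷ m.
The apsides satisfy r_p + r_a = 2a, so the periapsis radius is 2a − r_a = 8.874×10⁶ m = 8874.4 km.
Periapsis altitude = 8874.4 − 6063 = 2811.4 km.

periapsis altitude ≈ 2810 km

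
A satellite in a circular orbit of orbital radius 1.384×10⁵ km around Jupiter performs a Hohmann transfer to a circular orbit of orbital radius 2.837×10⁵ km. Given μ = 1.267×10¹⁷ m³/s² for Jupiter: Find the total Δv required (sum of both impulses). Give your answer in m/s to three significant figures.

Δv_total ≈ 8840 m/s

r₁ = 1.384×10⁵ km = 1.384×10⁸ m.
r₂ = 2.837×10⁵ km = 2.837×10⁸ m.
Transfer ellipse a_t = (r₁ + r₂)/2 = 2.110×10⁸ m.
At r₁: circular v_c1 = √(μ/r₁) = 30260 m/s; transfer-perijove v_p = √[μ(2/r₁ − 1/a_t)] = 35080 m/s.
Δv₁ = v_p − v_c1 = 4823 m/s.
At r₂: circular v_c2 = √(μ/r₂) = 21130 m/s; transfer-apojove v_a = √[μ(2/r₂ − 1/a_t)] = 17110 m/s.
Δv₂ = v_c2 − v_a = 4020 m/s.
Total Δv = Δv₁ + Δv₂ = 8843 m/s.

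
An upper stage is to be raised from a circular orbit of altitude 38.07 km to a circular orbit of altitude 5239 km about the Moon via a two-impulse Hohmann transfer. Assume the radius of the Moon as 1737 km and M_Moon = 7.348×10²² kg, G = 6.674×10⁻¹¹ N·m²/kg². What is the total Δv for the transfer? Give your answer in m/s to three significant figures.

μ = GM = 6.674×10⁻¹¹ × 7.348×10²² = 4.904×10¹² m³/s².
r₁ = 1737 + 38.07 = 1775.1 km = 1.7751×10⁶ m.
r₂ = 1737 + 5239 = 6976.0 km = 6.9760×10⁶ m.
Transfer ellipse a_t = (r₁ + r₂)/2 = 4.376×10⁶ m.
At r₁: circular v_c1 = √(μ/r₁) = 1662 m/s; transfer-perilune v_p = √[μ(2/r₁ − 1/a_t)] = 2099 m/s.
Δv₁ = v_p − v_c1 = 436.6 m/s.
At r₂: circular v_c2 = √(μ/r₂) = 838.4 m/s; transfer-apolune v_a = √[μ(2/r₂ − 1/a_t)] = 534.0 m/s.
Δv₂ = v_c2 − v_a = 304.4 m/s.
Total Δv = Δv₁ + Δv₂ = 741.0 m/s.

Δv_total ≈ 741 m/s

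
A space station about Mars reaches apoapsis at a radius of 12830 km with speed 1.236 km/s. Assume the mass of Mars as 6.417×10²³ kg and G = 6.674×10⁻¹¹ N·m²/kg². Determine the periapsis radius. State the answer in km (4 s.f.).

μ = GM = 6.674×10⁻¹¹ × 6.417×10²³ = 4.283×10¹³ m³/s².
r_a = 1.283×10⁷ m.
Specific energy ε = v²/2 − μ/r = -2.574×10⁶ J/kg, so a = −μ/(2ε) = 8.319×10⁶ m.
The apsides satisfy r_p + r_a = 2a, so the periapsis radius is 2a − r_a = 3.807×10⁶ m = 3807.1 km.

periapsis radius ≈ 3807 km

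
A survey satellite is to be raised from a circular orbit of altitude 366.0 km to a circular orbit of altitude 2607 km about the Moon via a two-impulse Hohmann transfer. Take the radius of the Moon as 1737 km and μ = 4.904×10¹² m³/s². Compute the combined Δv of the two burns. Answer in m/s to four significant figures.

Δv_total ≈ 450.0 m/s

r₁ = 1737 + 366.0 = 2103.0 km = 2.1030×10⁶ m.
r₂ = 1737 + 2607 = 4344.0 km = 4.3440×10⁶ m.
Transfer ellipse a_t = (r₁ + r₂)/2 = 3.224×10⁶ m.
At r₁: circular v_c1 = √(μ/r₁) = 1527 m/s; transfer-perilune v_p = √[μ(2/r₁ − 1/a_t)] = 1773 m/s.
Δv₁ = v_p − v_c1 = 245.6 m/s.
At r₂: circular v_c2 = √(μ/r₂) = 1063 m/s; transfer-apolune v_a = √[μ(2/r₂ − 1/a_t)] = 858.2 m/s.
Δv₂ = v_c2 − v_a = 204.3 m/s.
Total Δv = Δv₁ + Δv₂ = 450.0 m/s.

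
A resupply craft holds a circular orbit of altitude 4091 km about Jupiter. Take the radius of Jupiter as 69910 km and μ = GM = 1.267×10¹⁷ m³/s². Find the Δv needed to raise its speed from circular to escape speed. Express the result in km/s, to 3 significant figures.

Δv ≈ 17.1 km/s

r = 69910 + 4091 = 74001 km = 7.4001×10⁷ m.
Circular speed v_c = √(μ/r) = 41380 m/s.
Escape speed v_esc = √(2μ/r) = √2 × v_c = 58520 m/s.
Δv = v_esc − v_c = 17140 m/s = 17.14 km/s.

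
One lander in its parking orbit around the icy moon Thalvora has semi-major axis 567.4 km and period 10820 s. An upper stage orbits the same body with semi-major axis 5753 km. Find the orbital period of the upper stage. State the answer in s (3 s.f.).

T₂ ≈ 3.49×10⁵ s

Kepler's third law: T² ∝ a³, so T₂ = T₁ (a₂/a₁)^(3/2).
a₂/a₁ = 10.14, (a₂/a₁)^(3/2) = 32.29.
T₂ = 10820 × 32.29 = 3.493×10⁵ s.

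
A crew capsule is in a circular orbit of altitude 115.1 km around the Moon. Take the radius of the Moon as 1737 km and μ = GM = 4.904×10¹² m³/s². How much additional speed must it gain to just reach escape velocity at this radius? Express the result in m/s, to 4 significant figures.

r = 1737 + 115.1 = 1852.1 km = 1.8521×10⁶ m.
Circular speed v_c = √(μ/r) = 1627 m/s.
Escape speed v_esc = √(2μ/r) = √2 × v_c = 2301 m/s.
Δv = v_esc − v_c = 674.0 m/s.

Δv ≈ 674.0 m/s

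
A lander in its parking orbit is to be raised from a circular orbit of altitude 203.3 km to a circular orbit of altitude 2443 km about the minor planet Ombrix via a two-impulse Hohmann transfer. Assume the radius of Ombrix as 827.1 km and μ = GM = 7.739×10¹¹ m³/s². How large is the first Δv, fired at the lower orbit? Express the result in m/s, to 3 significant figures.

Δv ≈ 202 m/s

r₁ = 827.1 + 203.3 = 1030.4 km = 1.0304×10⁶ m.
r₂ = 827.1 + 2443 = 3270.1 km = 3.2701×10⁶ m.
Transfer ellipse a_t = (r₁ + r₂)/2 = 2.150×10⁶ m.
At r₁: circular v_c1 = √(μ/r₁) = 866.6 m/s; transfer-periapsis v_p = √[μ(2/r₁ − 1/a_t)] = 1069 m/s.
Δv₁ = v_p − v_c1 = 202.1 m/s.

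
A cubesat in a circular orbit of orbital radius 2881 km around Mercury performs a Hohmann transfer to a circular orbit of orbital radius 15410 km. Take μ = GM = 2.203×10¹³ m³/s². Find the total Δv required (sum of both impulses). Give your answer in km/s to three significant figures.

r₁ = 2881 km = 2.881×10⁶ m.
r₂ = 15410 km = 1.541×10⁷ m.
Transfer ellipse a_t = (r₁ + r₂)/2 = 9.146×10⁶ m.
At r₁: circular v_c1 = √(μ/r₁) = 2765 m/s; transfer-periherm v_p = √[μ(2/r₁ − 1/a_t)] = 3589 m/s.
Δv₁ = v_p − v_c1 = 824.2 m/s.
At r₂: circular v_c2 = √(μ/r₂) = 1196 m/s; transfer-apoherm v_a = √[μ(2/r₂ − 1/a_t)] = 671.1 m/s.
Δv₂ = v_c2 − v_a = 524.6 m/s.
Total Δv = Δv₁ + Δv₂ = 1349 m/s = 1.349 km/s.

Δv_total ≈ 1.35 km/s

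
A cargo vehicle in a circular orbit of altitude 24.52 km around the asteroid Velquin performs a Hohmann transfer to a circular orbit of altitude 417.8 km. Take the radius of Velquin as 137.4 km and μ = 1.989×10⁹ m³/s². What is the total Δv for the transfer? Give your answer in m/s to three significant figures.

Δv_total ≈ 46.7 m/s

r₁ = 137.4 + 24.52 = 161.92 km = 1.6192×10⁵ m.
r₂ = 137.4 + 417.8 = 555.20 km = 5.5520×10⁵ m.
Transfer ellipse a_t = (r₁ + r₂)/2 = 3.586×10⁵ m.
At r₁: circular v_c1 = √(μ/r₁) = 110.8 m/s; transfer-periapsis v_p = √[μ(2/r₁ − 1/a_t)] = 137.9 m/s.
Δv₁ = v_p − v_c1 = 27.08 m/s.
At r₂: circular v_c2 = √(μ/r₂) = 59.85 m/s; transfer-apoapsis v_a = √[μ(2/r₂ − 1/a_t)] = 40.22 m/s.
Δv₂ = v_c2 − v_a = 19.63 m/s.
Total Δv = Δv₁ + Δv₂ = 46.71 m/s.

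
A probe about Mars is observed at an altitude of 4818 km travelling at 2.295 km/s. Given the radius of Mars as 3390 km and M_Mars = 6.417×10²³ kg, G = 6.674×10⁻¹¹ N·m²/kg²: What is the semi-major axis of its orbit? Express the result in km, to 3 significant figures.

μ = GM = 6.674×10⁻¹¹ × 6.417×10²³ = 4.283×10¹³ m³/s².
r = 3390 + 4818 = 8208.0 km = 8.208×10⁶ m.
Vis-viva rearranged: 1/a = 2/r − v²/μ = 2.437×10⁻⁷ − 1.230×10⁻⁷ = 1.207×10⁻⁷ m⁻¹.
a = 8.286×10⁶ m = 8286.3 km.

a ≈ 8290 km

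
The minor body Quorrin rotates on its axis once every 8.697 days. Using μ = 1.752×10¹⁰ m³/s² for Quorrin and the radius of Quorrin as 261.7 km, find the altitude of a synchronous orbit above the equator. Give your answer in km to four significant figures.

h_sync ≈ 6043 km

T = 8.697 days = 7.514×10⁵ s.
A synchronous orbit has period T, so by Kepler's third law a = (μT²/4π²)^(1/3).
μT²/4π² = 1.752×10¹⁰ × (7.514×10⁵)² / 39.48 = 2.506×10²⁰ m³.
a = 6.304×10⁶ m = 6304.4 km.
Altitude h = a − R = 6304.4 − 261.7 = 6042.7 km.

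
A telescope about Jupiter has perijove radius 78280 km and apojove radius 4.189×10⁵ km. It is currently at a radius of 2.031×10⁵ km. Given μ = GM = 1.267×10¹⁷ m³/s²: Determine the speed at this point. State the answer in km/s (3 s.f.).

v ≈ 27.2 km/s

Semi-major axis a = (r_p + r_a)/2 = 2.4859×10⁵ km = 2.486×10⁸ m.
Vis-viva: v² = μ(2/r − 1/a) = 1.267×10¹⁷ × (9.847×10⁻⁹ − 4.023×10⁻⁹) = 7.380×10⁸ m²/s².
v = 27170 m/s = 27.17 km/s.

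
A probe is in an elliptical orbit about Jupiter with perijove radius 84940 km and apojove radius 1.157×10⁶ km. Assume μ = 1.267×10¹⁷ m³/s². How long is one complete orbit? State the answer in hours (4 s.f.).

T ≈ 75.87 hours

Semi-major axis a = (r_p + r_a)/2 = (84940 + 1.1570×10⁶)/2 = 6.2097×10⁵ km = 6.210×10⁸ m.
By Kepler's third law T = 2π√(a³/μ) = 2π × 4.347×10⁴ = 2.731×10⁵ s.
= 75.87 hours.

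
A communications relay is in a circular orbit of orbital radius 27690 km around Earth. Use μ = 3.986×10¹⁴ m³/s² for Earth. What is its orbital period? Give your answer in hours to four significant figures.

r = 27690 km = 2.769×10⁷ m.
Kepler's third law: T = 2π√(r³/μ) = 2π√((2.769×10⁷)³ / 3.986×10¹⁴).
r³/μ = 5.326×10⁷ s², so T = 2π × 7.298×10³ = 4.586×10⁴ s.
Converting: 4.586×10⁴ s ÷ 3600 = 12.74 hours.

T ≈ 12.74 hours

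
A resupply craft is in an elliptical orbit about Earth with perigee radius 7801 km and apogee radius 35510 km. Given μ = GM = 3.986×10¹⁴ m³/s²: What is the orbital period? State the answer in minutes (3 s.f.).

Semi-major axis a = (r_p + r_a)/2 = (7801.0 + 35510)/2 = 21656 km = 2.166×10⁷ m.
By Kepler's third law T = 2π√(a³/μ) = 2π × 5.048×10³ = 3.171×10⁴ s.
= 528.6 minutes.

T ≈ 529 minutes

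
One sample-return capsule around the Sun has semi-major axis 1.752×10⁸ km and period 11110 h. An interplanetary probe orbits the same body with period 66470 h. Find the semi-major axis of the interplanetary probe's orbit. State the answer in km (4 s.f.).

Kepler's third law: a³ ∝ T², so a₂ = a₁ (T₂/T₁)^(2/3).
T₂/T₁ = 5.983, (T₂/T₁)^(2/3) = 3.296.
a₂ = 1.752×10⁸ × 3.296 = 5.774×10⁸ km.

a₂ ≈ 5.774×10⁸ km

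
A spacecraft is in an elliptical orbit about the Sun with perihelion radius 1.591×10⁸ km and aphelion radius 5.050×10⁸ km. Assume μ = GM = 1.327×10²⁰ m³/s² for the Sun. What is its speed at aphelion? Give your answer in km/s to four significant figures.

v ≈ 11.22 km/s

Semi-major axis a = (r_p + r_a)/2 = 3.3205×10⁸ km = 3.320×10¹¹ m.
Vis-viva: v² = μ(2/r − 1/a) = 1.327×10²⁰ × (3.960×10⁻¹² − 3.012×10⁻¹²) = 1.259×10⁸ m²/s².
v = 11220 m/s = 11.22 km/s.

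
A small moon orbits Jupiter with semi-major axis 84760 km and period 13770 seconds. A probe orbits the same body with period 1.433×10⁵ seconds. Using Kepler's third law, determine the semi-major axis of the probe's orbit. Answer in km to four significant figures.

a₂ ≈ 4.040×10⁵ km

Kepler's third law: a³ ∝ T², so a₂ = a₁ (T₂/T₁)^(2/3).
T₂/T₁ = 10.41, (T₂/T₁)^(2/3) = 4.767.
a₂ = 84760 × 4.767 = 4.040×10⁵ km.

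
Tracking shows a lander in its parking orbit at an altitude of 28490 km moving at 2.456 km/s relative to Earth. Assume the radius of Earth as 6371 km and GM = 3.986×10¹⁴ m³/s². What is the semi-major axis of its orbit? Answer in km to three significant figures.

r = 6371 + 28490 = 34861 km = 3.486×10⁷ m.
Vis-viva rearranged: 1/a = 2/r − v²/μ = 5.737×10⁻⁸ − 1.513×10⁻⁸ = 4.224×10⁻⁸ m⁻¹.
a = 2.368×10⁷ m = 23675 km.

a ≈ 23700 km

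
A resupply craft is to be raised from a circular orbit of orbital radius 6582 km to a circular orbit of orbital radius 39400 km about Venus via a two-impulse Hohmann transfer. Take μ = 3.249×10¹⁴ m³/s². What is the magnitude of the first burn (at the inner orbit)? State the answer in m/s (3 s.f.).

r₁ = 6582 km = 6.582×10⁶ m.
r₂ = 39400 km = 3.940×10⁷ m.
Transfer ellipse a_t = (r₁ + r₂)/2 = 2.299×10⁷ m.
At r₁: circular v_c1 = √(μ/r₁) = 7026 m/s; transfer-periapsis v_p = √[μ(2/r₁ − 1/a_t)] = 9197 m/s.
Δv₁ = v_p − v_c1 = 2172 m/s.

Δv ≈ 2170 m/s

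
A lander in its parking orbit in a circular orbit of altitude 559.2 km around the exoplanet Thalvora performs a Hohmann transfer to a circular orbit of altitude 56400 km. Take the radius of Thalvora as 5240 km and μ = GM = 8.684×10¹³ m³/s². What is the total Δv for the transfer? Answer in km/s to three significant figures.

Δv_total ≈ 2.06 km/s

r₁ = 5240 + 559.2 = 5799.2 km = 5.7992×10⁶ m.
r₂ = 5240 + 56400 = 61640 km = 6.1640×10⁷ m.
Transfer ellipse a_t = (r₁ + r₂)/2 = 3.372×10⁷ m.
At r₁: circular v_c1 = √(μ/r₁) = 3870 m/s; transfer-periapsis v_p = √[μ(2/r₁ − 1/a_t)] = 5232 m/s.
Δv₁ = v_p − v_c1 = 1362 m/s.
At r₂: circular v_c2 = √(μ/r₂) = 1187 m/s; transfer-apoapsis v_a = √[μ(2/r₂ − 1/a_t)] = 492.2 m/s.
Δv₂ = v_c2 − v_a = 694.7 m/s.
Total Δv = Δv₁ + Δv₂ = 2057 m/s = 2.057 km/s.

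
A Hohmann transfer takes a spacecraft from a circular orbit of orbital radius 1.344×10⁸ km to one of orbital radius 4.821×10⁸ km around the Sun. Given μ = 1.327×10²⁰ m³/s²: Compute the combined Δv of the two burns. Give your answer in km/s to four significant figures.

Δv_total ≈ 13.51 km/s

r₁ = 1.344×10⁸ km = 1.344×10¹¹ m.
r₂ = 4.821×10⁸ km = 4.821×10¹¹ m.
Transfer ellipse a_t = (r₁ + r₂)/2 = 3.082×10¹¹ m.
At r₁: circular v_c1 = √(μ/r₁) = 31420 m/s; transfer-perihelion v_p = √[μ(2/r₁ − 1/a_t)] = 39300 m/s.
Δv₁ = v_p − v_c1 = 7874 m/s.
At r₂: circular v_c2 = √(μ/r₂) = 16590 m/s; transfer-aphelion v_a = √[μ(2/r₂ − 1/a_t)] = 10960 m/s.
Δv₂ = v_c2 − v_a = 5636 m/s.
Total Δv = Δv₁ + Δv₂ = 13510 m/s = 13.51 km/s.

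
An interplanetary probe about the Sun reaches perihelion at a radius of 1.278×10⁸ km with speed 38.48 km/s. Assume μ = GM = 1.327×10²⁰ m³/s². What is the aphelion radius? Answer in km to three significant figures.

r_p = 1.278×10¹¹ m.
Specific energy ε = v²/2 − μ/r = -2.980×10⁸ J/kg, so a = −μ/(2ε) = 2.227×10¹¹ m.
The apsides satisfy r_p + r_a = 2a, so the aphelion radius is 2a − r_p = 3.175×10¹¹ m = 3.1752×10⁸ km.

aphelion radius ≈ 3.18×10⁸ km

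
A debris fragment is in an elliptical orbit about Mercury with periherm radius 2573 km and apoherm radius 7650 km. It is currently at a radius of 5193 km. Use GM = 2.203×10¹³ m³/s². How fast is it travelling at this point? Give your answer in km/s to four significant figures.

Semi-major axis a = (r_p + r_a)/2 = 5111.5 km = 5.112×10⁶ m.
Vis-viva: v² = μ(2/r − 1/a) = 2.203×10¹³ × (3.851×10⁻⁷ − 1.956×10⁻⁷) = 4.175×10⁶ m²/s².
v = 2043 m/s = 2.043 km/s.

v ≈ 2.043 km/s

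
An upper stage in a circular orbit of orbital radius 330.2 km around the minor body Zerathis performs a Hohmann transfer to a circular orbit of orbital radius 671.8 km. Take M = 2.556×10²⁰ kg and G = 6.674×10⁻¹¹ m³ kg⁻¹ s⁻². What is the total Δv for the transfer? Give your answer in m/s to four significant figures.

Δv_total ≈ 65.89 m/s

μ = GM = 6.674×10⁻¹¹ × 2.556×10²⁰ = 1.706×10¹⁰ m³/s².
r₁ = 330.2 km = 3.302×10⁵ m.
r₂ = 671.8 km = 6.718×10⁵ m.
Transfer ellipse a_t = (r₁ + r₂)/2 = 5.010×10⁵ m.
At r₁: circular v_c1 = √(μ/r₁) = 227.3 m/s; transfer-periapsis v_p = √[μ(2/r₁ − 1/a_t)] = 263.2 m/s.
Δv₁ = v_p − v_c1 = 35.91 m/s.
At r₂: circular v_c2 = √(μ/r₂) = 159.4 m/s; transfer-apoapsis v_a = √[μ(2/r₂ − 1/a_t)] = 129.4 m/s.
Δv₂ = v_c2 − v_a = 29.98 m/s.
Total Δv = Δv₁ + Δv₂ = 65.89 m/s.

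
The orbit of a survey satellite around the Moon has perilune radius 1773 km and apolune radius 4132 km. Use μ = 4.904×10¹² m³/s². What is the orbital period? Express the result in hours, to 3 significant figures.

T ≈ 4.00 hours

Semi-major axis a = (r_p + r_a)/2 = (1773.0 + 4132.0)/2 = 2952.5 km = 2.952×10⁶ m.
By Kepler's third law T = 2π√(a³/μ) = 2π × 2.291×10³ = 1.439×10⁴ s.
= 3.998 hours.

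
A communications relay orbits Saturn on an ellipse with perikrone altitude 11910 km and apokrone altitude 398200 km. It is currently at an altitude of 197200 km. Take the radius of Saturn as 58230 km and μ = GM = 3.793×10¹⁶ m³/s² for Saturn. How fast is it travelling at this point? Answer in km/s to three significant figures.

v ≈ 12.4 km/s

r_p = 58230 + 11910 = 70140 km = 7.0140×10⁷ m.
r_a = 58230 + 398200 = 456430 km = 4.5643×10⁸ m.
r = 58230 + 197200 = 2.5543×10⁵ km = 2.554×10⁸ m.
Semi-major axis a = (r_p + r_a)/2 = 2.6328×10⁵ km = 2.633×10⁸ m.
Vis-viva: v² = μ(2/r − 1/a) = 3.793×10¹⁶ × (7.830×10⁻⁹ − 3.798×10⁻⁹) = 1.529×10⁸ m²/s².
v = 12370 m/s = 12.37 km/s.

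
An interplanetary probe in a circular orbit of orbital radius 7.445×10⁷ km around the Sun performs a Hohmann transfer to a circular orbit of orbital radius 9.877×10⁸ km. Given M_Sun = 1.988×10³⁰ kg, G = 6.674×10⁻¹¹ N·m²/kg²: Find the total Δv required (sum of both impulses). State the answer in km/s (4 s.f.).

Δv_total ≈ 22.61 km/s

μ = GM = 6.674×10⁻¹¹ × 1.988×10³⁰ = 1.327×10²⁰ m³/s².
r₁ = 7.445×10⁷ km = 7.445×10¹⁰ m.
r₂ = 9.877×10⁸ km = 9.877×10¹¹ m.
Transfer ellipse a_t = (r₁ + r₂)/2 = 5.311×10¹¹ m.
At r₁: circular v_c1 = √(μ/r₁) = 42220 m/s; transfer-perihelion v_p = √[μ(2/r₁ − 1/a_t)] = 57570 m/s.
Δv₁ = v_p − v_c1 = 15360 m/s.
At r₂: circular v_c2 = √(μ/r₂) = 11590 m/s; transfer-aphelion v_a = √[μ(2/r₂ − 1/a_t)] = 4340 m/s.
Δv₂ = v_c2 − v_a = 7251 m/s.
Total Δv = Δv₁ + Δv₂ = 22610 m/s = 22.61 km/s.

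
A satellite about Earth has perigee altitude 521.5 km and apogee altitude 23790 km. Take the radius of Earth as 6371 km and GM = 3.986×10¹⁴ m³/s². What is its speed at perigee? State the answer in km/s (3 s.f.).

r_p = 6371 + 521.5 = 6892.5 km = 6.8925×10⁶ m.
r_a = 6371 + 23790 = 30161 km = 3.0161×10⁷ m.
Semi-major axis a = (r_p + r_a)/2 = 18527 km = 1.853×10⁷ m.
Vis-viva: v² = μ(2/r − 1/a) = 3.986×10¹⁴ × (2.902×10⁻⁷ − 5.398×10⁻⁸) = 9.415×10⁷ m²/s².
v = 9703 m/s = 9.703 km/s.

v ≈ 9.70 km/s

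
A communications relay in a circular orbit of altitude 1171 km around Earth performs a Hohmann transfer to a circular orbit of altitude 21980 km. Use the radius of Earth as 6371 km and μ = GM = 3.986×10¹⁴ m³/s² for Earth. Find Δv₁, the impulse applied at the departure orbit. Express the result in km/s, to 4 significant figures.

r₁ = 6371 + 1171 = 7542.0 km = 7.5420×10⁶ m.
r₂ = 6371 + 21980 = 28351 km = 2.8351×10⁷ m.
Transfer ellipse a_t = (r₁ + r₂)/2 = 1.795×10⁷ m.
At r₁: circular v_c1 = √(μ/r₁) = 7270 m/s; transfer-perigee v_p = √[μ(2/r₁ − 1/a_t)] = 9137 m/s.
Δv₁ = v_p − v_c1 = 1867 m/s.
= 1.867 km/s.

Δv ≈ 1.867 km/s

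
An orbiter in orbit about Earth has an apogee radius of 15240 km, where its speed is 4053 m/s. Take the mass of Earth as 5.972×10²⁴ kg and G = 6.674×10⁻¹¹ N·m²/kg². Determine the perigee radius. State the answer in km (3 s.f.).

perigee radius ≈ 6980 km

μ = GM = 6.674×10⁻¹¹ × 5.972×10²⁴ = 3.986×10¹⁴ m³/s².
r_a = 1.524×10⁷ m.
Specific energy ε = v²/2 − μ/r = -1.794×10⁷ J/kg, so a = −μ/(2ε) = 1.111×10⁷ m.
The apsides satisfy r_p + r_a = 2a, so the perigee radius is 2a − r_a = 6.977×10⁶ m = 6977.4 km.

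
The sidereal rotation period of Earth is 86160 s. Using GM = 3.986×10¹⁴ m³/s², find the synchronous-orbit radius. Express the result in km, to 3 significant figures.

A synchronous orbit has period T, so by Kepler's third law a = (μT²/4π²)^(1/3).
μT²/4π² = 3.986×10¹⁴ × (8.616×10⁴)² / 39.48 = 7.495×10²² m³.
a = 4.216×10⁷ m = 42163 km.

r_sync ≈ 42200 km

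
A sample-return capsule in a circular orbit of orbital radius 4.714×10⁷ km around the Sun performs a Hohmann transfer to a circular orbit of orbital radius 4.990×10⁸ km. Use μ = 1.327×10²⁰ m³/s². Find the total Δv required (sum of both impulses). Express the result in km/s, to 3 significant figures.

r₁ = 4.714×10⁷ km = 4.714×10¹⁰ m.
r₂ = 4.990×10⁸ km = 4.990×10¹¹ m.
Transfer ellipse a_t = (r₁ + r₂)/2 = 2.731×10¹¹ m.
At r₁: circular v_c1 = √(μ/r₁) = 53060 m/s; transfer-perihelion v_p = √[μ(2/r₁ − 1/a_t)] = 71720 m/s.
Δv₁ = v_p − v_c1 = 18670 m/s.
At r₂: circular v_c2 = √(μ/r₂) = 16310 m/s; transfer-aphelion v_a = √[μ(2/r₂ − 1/a_t)] = 6776 m/s.
Δv₂ = v_c2 − v_a = 9532 m/s.
Total Δv = Δv₁ + Δv₂ = 28200 m/s = 28.20 km/s.

Δv_total ≈ 28.2 km/s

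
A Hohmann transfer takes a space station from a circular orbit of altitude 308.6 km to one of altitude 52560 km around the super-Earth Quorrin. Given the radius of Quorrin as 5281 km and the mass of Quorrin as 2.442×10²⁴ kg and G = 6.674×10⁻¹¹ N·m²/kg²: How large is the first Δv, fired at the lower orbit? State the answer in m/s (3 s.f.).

Δv ≈ 1890 m/s

μ = GM = 6.674×10⁻¹¹ × 2.442×10²⁴ = 1.630×10¹⁴ m³/s².
r₁ = 5281 + 308.6 = 5589.6 km = 5.5896×10⁶ m.
r₂ = 5281 + 52560 = 57841 km = 5.7841×10⁷ m.
Transfer ellipse a_t = (r₁ + r₂)/2 = 3.172×10⁷ m.
At r₁: circular v_c1 = √(μ/r₁) = 5400 m/s; transfer-periapsis v_p = √[μ(2/r₁ − 1/a_t)] = 7292 m/s.
Δv₁ = v_p − v_c1 = 1892 m/s.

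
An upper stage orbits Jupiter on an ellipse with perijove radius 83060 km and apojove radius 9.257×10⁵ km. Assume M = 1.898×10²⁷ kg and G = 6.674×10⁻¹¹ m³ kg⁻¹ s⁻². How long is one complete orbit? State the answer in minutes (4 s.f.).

μ = GM = 6.674×10⁻¹¹ × 1.898×10²⁷ = 1.267×10¹⁷ m³/s².
Semi-major axis a = (r_p + r_a)/2 = (83060 + 9.2570×10⁵)/2 = 5.0438×10⁵ km = 5.044×10⁸ m.
By Kepler's third law T = 2π√(a³/μ) = 2π × 3.183×10⁴ = 2.000×10⁵ s.
= 3333 minutes.

T ≈ 3333 minutes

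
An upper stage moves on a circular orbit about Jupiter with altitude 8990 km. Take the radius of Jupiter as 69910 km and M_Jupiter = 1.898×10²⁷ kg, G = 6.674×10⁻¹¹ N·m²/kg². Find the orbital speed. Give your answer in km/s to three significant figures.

μ = GM = 6.674×10⁻¹¹ × 1.898×10²⁷ = 1.267×10¹⁷ m³/s².
r = 69910 + 8990 = 78900 km = 7.8900×10⁷ m.
For a circular orbit v = √(μ/r) = √(1.267×10¹⁷ / 7.890×10⁷) = √(1.605×10⁹) = 40070 m/s.
That is 40.07 km/s.

v ≈ 40.1 km/s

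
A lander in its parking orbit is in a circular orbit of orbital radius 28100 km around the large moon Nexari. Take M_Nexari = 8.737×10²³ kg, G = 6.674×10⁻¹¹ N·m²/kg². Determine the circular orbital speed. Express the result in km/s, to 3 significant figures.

v ≈ 1.44 km/s

μ = GM = 6.674×10⁻¹¹ × 8.737×10²³ = 5.831×10¹³ m³/s².
r = 28100 km = 2.810×10⁷ m.
For a circular orbit v = √(μ/r) = √(5.831×10¹³ / 2.810×10⁷) = √(2.075×10⁶) = 1441 m/s.
That is 1.441 km/s.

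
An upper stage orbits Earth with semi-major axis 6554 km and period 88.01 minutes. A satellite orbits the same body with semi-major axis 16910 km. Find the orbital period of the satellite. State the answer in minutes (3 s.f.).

Kepler's third law: T² ∝ a³, so T₂ = T₁ (a₂/a₁)^(3/2).
a₂/a₁ = 2.580, (a₂/a₁)^(3/2) = 4.144.
T₂ = 88.01 × 4.144 = 364.7 minutes.

T₂ ≈ 365 minutes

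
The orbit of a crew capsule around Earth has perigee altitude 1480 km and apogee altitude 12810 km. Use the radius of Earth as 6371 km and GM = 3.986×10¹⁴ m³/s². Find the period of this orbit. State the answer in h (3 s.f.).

r_p = 6371 + 1480 = 7851.0 km = 7.8510×10⁶ m.
r_a = 6371 + 12810 = 19181 km = 1.9181×10⁷ m.
Semi-major axis a = (r_p + r_a)/2 = (7851.0 + 19181)/2 = 13516 km = 1.352×10⁷ m.
By Kepler's third law T = 2π√(a³/μ) = 2π × 2.489×10³ = 1.564×10⁴ s.
= 4.344 h.

T ≈ 4.34 h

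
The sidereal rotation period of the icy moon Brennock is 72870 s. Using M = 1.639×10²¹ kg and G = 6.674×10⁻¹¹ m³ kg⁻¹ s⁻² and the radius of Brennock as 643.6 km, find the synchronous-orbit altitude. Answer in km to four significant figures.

h_sync ≈ 1807 km

μ = GM = 6.674×10⁻¹¹ × 1.639×10²¹ = 1.094×10¹¹ m³/s².
A synchronous orbit has period T, so by Kepler's third law a = (μT²/4π²)^(1/3).
μT²/4π² = 1.094×10¹¹ × (7.287×10⁴)² / 39.48 = 1.471×10¹⁹ m³.
a = 2.450×10⁶ m = 2450.4 km.
Altitude h = a − R = 2450.4 − 643.6 = 1806.8 km.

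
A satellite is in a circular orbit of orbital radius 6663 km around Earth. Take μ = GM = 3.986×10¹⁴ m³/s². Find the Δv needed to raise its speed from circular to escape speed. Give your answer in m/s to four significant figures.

Δv ≈ 3204 m/s

r = 6663 km = 6.663×10⁶ m.
Circular speed v_c = √(μ/r) = 7735 m/s.
Escape speed v_esc = √(2μ/r) = √2 × v_c = 10940 m/s.
Δv = v_esc − v_c = 3204 m/s.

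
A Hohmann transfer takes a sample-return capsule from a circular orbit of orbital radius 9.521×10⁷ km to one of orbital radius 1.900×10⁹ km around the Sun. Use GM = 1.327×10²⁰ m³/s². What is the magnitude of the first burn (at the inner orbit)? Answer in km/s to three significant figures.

r₁ = 9.521×10⁷ km = 9.521×10¹⁰ m.
r₂ = 1.900×10⁹ km = 1.900×10¹² m.
Transfer ellipse a_t = (r₁ + r₂)/2 = 9.976×10¹¹ m.
At r₁: circular v_c1 = √(μ/r₁) = 37330 m/s; transfer-perihelion v_p = √[μ(2/r₁ − 1/a_t)] = 51520 m/s.
Δv₁ = v_p − v_c1 = 14190 m/s.
= 14.19 km/s.

Δv ≈ 14.2 km/s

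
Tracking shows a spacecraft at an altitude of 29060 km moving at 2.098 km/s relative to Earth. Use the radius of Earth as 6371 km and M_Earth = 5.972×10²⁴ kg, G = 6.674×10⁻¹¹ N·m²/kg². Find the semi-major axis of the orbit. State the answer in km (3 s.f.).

μ = GM = 6.674×10⁻¹¹ × 5.972×10²⁴ = 3.986×10¹⁴ m³/s².
r = 6371 + 29060 = 35431 km = 3.543×10⁷ m.
Specific orbital energy ε = v²/2 − μ/r = (2098)²/2 − 3.986×10¹⁴/3.543×10⁷ = -9.048×10⁶ J/kg.
Since ε = −μ/(2a), a = −μ/(2ε) = 2.202×10⁷ m = 22024 km.

a ≈ 22000 km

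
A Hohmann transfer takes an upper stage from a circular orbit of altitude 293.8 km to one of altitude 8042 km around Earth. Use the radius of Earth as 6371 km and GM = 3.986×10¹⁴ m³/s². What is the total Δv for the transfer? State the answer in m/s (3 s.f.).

Δv_total ≈ 2390 m/s

r₁ = 6371 + 293.8 = 6664.8 km = 6.6648×10⁶ m.
r₂ = 6371 + 8042 = 14413 km = 1.4413×10⁷ m.
Transfer ellipse a_t = (r₁ + r₂)/2 = 1.054×10⁷ m.
At r₁: circular v_c1 = √(μ/r₁) = 7733 m/s; transfer-perigee v_p = √[μ(2/r₁ − 1/a_t)] = 9044 m/s.
Δv₁ = v_p − v_c1 = 1310 m/s.
At r₂: circular v_c2 = √(μ/r₂) = 5259 m/s; transfer-apogee v_a = √[μ(2/r₂ − 1/a_t)] = 4182 m/s.
Δv₂ = v_c2 − v_a = 1077 m/s.
Total Δv = Δv₁ + Δv₂ = 2387 m/s.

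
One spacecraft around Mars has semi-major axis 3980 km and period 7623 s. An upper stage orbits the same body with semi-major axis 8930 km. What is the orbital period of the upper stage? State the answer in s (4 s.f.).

Kepler's third law: T² ∝ a³, so T₂ = T₁ (a₂/a₁)^(3/2).
a₂/a₁ = 2.244, (a₂/a₁)^(3/2) = 3.361.
T₂ = 7623 × 3.361 = 25620 s.

T₂ ≈ 25620 s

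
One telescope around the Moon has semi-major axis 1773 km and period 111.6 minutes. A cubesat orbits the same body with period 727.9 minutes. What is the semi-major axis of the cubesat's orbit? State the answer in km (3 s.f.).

a₂ ≈ 6190 km

Kepler's third law: a³ ∝ T², so a₂ = a₁ (T₂/T₁)^(2/3).
T₂/T₁ = 6.522, (T₂/T₁)^(2/3) = 3.491.
a₂ = 1773 × 3.491 = 6189 km.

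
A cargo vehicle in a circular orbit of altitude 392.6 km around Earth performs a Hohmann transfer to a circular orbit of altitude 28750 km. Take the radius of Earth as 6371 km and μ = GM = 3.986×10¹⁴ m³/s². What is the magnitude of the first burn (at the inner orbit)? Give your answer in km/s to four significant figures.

r₁ = 6371 + 392.6 = 6763.6 km = 6.7636×10⁶ m.
r₂ = 6371 + 28750 = 35121 km = 3.5121×10⁷ m.
Transfer ellipse a_t = (r₁ + r₂)/2 = 2.094×10⁷ m.
At r₁: circular v_c1 = √(μ/r₁) = 7677 m/s; transfer-perigee v_p = √[μ(2/r₁ − 1/a_t)] = 9941 m/s.
Δv₁ = v_p − v_c1 = 2265 m/s.
= 2.265 km/s.

Δv ≈ 2.265 km/s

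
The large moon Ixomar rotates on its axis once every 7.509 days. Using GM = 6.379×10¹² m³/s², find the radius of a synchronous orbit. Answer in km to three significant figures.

T = 7.509 days = 6.488×10⁵ s.
A synchronous orbit has period T, so by Kepler's third law a = (μT²/4π²)^(1/3).
μT²/4π² = 6.379×10¹² × (6.488×10⁵)² / 39.48 = 6.801×10²² m³.
a = 4.082×10⁷ m = 40819 km.

r_sync ≈ 40800 km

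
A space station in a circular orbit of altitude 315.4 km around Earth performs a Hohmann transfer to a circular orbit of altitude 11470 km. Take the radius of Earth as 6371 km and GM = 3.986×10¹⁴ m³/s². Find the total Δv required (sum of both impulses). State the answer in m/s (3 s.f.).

Δv_total ≈ 2830 m/s

r₁ = 6371 + 315.4 = 6686.4 km = 6.6864×10⁶ m.
r₂ = 6371 + 11470 = 17841 km = 1.7841×10⁷ m.
Transfer ellipse a_t = (r₁ + r₂)/2 = 1.226×10⁷ m.
At r₁: circular v_c1 = √(μ/r₁) = 7721 m/s; transfer-perigee v_p = √[μ(2/r₁ − 1/a_t)] = 9313 m/s.
Δv₁ = v_p − v_c1 = 1592 m/s.
At r₂: circular v_c2 = √(μ/r₂) = 4727 m/s; transfer-apogee v_a = √[μ(2/r₂ − 1/a_t)] = 3490 m/s.
Δv₂ = v_c2 − v_a = 1237 m/s.
Total Δv = Δv₁ + Δv₂ = 2828 m/s.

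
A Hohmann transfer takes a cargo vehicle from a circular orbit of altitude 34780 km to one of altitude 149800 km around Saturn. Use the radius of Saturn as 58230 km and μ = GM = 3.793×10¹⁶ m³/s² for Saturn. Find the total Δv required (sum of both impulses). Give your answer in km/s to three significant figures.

Δv_total ≈ 6.43 km/s

r₁ = 58230 + 34780 = 93010 km = 9.3010×10⁷ m.
r₂ = 58230 + 149800 = 208030 km = 2.0803×10⁸ m.
Transfer ellipse a_t = (r₁ + r₂)/2 = 1.505×10⁸ m.
At r₁: circular v_c1 = √(μ/r₁) = 20190 m/s; transfer-perikrone v_p = √[μ(2/r₁ − 1/a_t)] = 23740 m/s.
Δv₁ = v_p − v_c1 = 3546 m/s.
At r₂: circular v_c2 = √(μ/r₂) = 13500 m/s; transfer-apokrone v_a = √[μ(2/r₂ − 1/a_t)] = 10610 m/s.
Δv₂ = v_c2 − v_a = 2889 m/s.
Total Δv = Δv₁ + Δv₂ = 6435 m/s = 6.435 km/s.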